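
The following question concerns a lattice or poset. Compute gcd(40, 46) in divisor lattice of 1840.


In a divisor lattice, meet = gcd (greatest common divisor).
By Euclidean algorithm or factoring: gcd(40,46) = 2


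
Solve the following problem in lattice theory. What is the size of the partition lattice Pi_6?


B(n) = number of set partitions of an n-element set.
B(n) satisfies the recurrence: B(n+1) = sum_k C(n,k)*B(k).
B(6) = 203


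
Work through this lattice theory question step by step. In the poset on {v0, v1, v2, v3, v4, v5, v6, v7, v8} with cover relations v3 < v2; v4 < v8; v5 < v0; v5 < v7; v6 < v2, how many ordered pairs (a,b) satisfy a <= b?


The order relation is {(a,b) : a <= b}, reflexive so it includes (a,a).
Examples: (v0,v0), (v1,v1), (v2,v2), (v3,v2), (v3,v3), ...
Total ordered pairs: 14


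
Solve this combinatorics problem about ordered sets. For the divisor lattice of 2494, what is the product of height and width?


Height = length of longest chain minus 1; width = size of largest antichain.
A maximum chain: 1 | 43 | 1247 | 2494  (height 3).
A maximum antichain: {2, 29, 43}  (width 3).
Product = 3 * 3 = 9


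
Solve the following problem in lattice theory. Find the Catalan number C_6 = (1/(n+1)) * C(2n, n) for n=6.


C(n) = C(2n, n) / (n+1).
C(12, 6) = 924
C(6) = 924 / 7 = 132


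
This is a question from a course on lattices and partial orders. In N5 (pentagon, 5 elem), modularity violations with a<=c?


Modular law: if a <= c then a v (b ^ c) = (a v b) ^ c.
Check all triples (a,b,c) with a <= c among 5 elements.
  e.g. a=a, b=c, c=b: lhs=a != rhs=b
Total violating triples: 1


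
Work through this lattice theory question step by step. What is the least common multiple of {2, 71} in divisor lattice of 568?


In a divisor lattice, join = lcm (least common multiple).
Compute lcm iteratively: start with first element, then lcm(current, next).
Elements: [2, 71]
lcm(2,71) = 142
Final lcm = 142


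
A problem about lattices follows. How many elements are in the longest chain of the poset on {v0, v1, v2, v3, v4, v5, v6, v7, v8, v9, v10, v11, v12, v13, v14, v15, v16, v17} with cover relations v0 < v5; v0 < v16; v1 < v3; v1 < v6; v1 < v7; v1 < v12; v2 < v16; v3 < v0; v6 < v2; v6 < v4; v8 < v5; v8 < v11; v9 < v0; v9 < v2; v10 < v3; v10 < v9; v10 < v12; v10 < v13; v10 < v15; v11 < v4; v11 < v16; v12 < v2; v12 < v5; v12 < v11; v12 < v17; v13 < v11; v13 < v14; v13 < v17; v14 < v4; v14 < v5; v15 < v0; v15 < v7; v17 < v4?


A chain is a totally ordered subset; we count the number of elements in a maximum chain.
Compute, for each element x, the size of the longest chain ending at x:
  v1: 1
  v8: 1
  v10: 1
  v6: 2
  v9: 2
  v13: 2
  ...
A maximum chain: v1 < v12 < v11 < v4
Number of elements in the longest chain: 4


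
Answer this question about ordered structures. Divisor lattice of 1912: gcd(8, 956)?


Meet=gcd.
gcd(8,956)=4


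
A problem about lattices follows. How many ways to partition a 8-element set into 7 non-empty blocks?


S(n,k) = k*S(n-1,k) + S(n-1,k-1).
S(7,7) = 1, S(7,6) = 21
S(8,7) = 7*1 + 21 = 7 + 21
S(8,7) = 28


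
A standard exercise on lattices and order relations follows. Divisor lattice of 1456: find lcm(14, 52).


In a divisor lattice, join = lcm (least common multiple).
gcd(14,52) = 2
lcm(14,52) = 14*52/gcd = 728/2 = 364


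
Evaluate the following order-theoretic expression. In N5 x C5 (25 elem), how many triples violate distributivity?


Distributive law: a ^ (b v c) = (a ^ b) v (a ^ c).
Check all 25^3 = 15625 ordered triples (a,b,c).
  e.g. a=(b,0), b=(a,0), c=(c,0): lhs=(b,0) != rhs=(a,0)
  e.g. a=(b,0), b=(a,0), c=(c,1): lhs=(b,0) != rhs=(a,0)
Total violating triples: 250


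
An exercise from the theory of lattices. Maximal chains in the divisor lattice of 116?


A maximal chain goes from the minimum element to a maximal element via cover relations.
Counting all min-to-max paths in the cover graph.
Total maximal chains: 3


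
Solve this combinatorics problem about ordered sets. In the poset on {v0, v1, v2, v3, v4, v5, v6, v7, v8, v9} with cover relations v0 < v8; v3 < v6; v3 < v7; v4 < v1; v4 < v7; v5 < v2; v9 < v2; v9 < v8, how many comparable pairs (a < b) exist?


A comparable pair {a,b} has a < b or b < a in the order.
Count unordered pairs where one element is strictly below the other.
Examples: {v0,v8}, {v1,v4}, {v2,v5}, {v2,v9}, ...
Total comparable pairs: 8


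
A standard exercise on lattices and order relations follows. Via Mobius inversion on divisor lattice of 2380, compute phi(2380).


phi(n) = n * prod_{p|n} (1 - 1/p).
Prime divisors of 2380: [2, 5, 7, 17]
phi(2380) = 2380 * (1 - 1/2) * (1 - 1/5) * (1 - 1/7) * (1 - 1/17)
phi(2380) = 768


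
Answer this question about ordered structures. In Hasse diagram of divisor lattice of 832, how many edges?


A cover relation a -< b holds when a < b with no c strictly between.
Cover relations:
  1 -< 2
  1 -< 13
  2 -< 4
  2 -< 26
  4 -< 8
  4 -< 52
  8 -< 16
  8 -< 104
  ...11 more
Total: 19


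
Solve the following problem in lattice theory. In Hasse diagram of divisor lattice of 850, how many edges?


A cover relation a -< b holds when a < b with no c strictly between.
Cover relations:
  1 -< 2
  1 -< 5
  1 -< 17
  2 -< 10
  2 -< 34
  5 -< 10
  5 -< 25
  5 -< 85
  ...12 more
Total: 20


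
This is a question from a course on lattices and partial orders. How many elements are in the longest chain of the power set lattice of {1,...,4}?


A chain is a totally ordered subset; we count the number of elements in a maximum chain.
Compute, for each element x, the size of the longest chain ending at x:
  {}: 1
  {1}: 2
  {2}: 2
  {3}: 2
  {4}: 2
  {1,2}: 3
  ...
A maximum chain: {} < {1} < {1,2} < {1,2,3} < {1,2,3,4}
Number of elements in the longest chain: 5


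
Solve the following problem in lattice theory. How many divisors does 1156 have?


Divisors of 1156: [1, 2, 4, 17, 34, 68, 289, 578, 1156]
Count: 9


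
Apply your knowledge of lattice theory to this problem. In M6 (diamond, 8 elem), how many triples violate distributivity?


Distributive law: a ^ (b v c) = (a ^ b) v (a ^ c).
Check all 8^3 = 512 ordered triples (a,b,c).
  e.g. a=a1, b=a2, c=a3: lhs=a1 != rhs=0
  e.g. a=a1, b=a2, c=a4: lhs=a1 != rhs=0
Total violating triples: 120


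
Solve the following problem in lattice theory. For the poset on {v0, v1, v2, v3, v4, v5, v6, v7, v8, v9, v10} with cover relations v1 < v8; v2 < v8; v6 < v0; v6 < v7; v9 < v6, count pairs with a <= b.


The order relation is {(a,b) : a <= b}, reflexive so it includes (a,a).
Examples: (v0,v0), (v1,v1), (v1,v8), (v10,v10), (v2,v2), ...
Total ordered pairs: 18


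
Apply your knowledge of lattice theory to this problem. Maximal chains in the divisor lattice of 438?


A maximal chain goes from the minimum element to a maximal element via cover relations.
Counting all min-to-max paths in the cover graph.
Total maximal chains: 6


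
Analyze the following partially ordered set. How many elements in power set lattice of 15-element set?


Power set = 2^n.
2^15 = 32768


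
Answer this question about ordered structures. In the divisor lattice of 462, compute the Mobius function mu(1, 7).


In a divisor lattice, mu(a,b) = mu(b/a) where mu is the classical Mobius function.
b/a = 7/1 = 7
Prime factorization of 7: primes [7]
7 is squarefree with 1 prime factor(s), so mu(7) = (-1)^1 = -1


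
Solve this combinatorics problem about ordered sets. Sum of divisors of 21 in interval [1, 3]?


Interval [1,3] in divisors of 21: [1, 3]
Sum = 4


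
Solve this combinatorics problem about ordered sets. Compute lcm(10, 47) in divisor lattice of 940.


In a divisor lattice, join = lcm (least common multiple).
gcd(10,47) = 1
lcm(10,47) = 10*47/gcd = 470/1 = 470


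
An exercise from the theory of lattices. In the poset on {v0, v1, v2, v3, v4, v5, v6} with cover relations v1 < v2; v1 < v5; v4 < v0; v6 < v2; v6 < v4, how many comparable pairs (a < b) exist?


A comparable pair {a,b} has a < b or b < a in the order.
Count unordered pairs where one element is strictly below the other.
Examples: {v0,v4}, {v0,v6}, {v1,v2}, {v1,v5}, ...
Total comparable pairs: 6


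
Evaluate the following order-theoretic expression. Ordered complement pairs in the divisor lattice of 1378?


Complement pair (a,b): a meet b = bottom, a join b = top.
Here: gcd(a,b)=1 and lcm(a,b)=1378, i.e. a*b=1378 with a,b coprime.
Pairs found: (1,1378), (2,689), (13,106), (26,53), ... (4 more)
Total ordered pairs: 8


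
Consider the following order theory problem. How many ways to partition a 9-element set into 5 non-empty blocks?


S(n,k) = k*S(n-1,k) + S(n-1,k-1).
S(8,5) = 1050, S(8,4) = 1701
S(9,5) = 5*1050 + 1701 = 5250 + 1701
S(9,5) = 6951


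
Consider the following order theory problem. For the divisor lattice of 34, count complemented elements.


An element a is complemented if some b has a meet b = bottom, a join b = top.
a is complemented iff gcd(a, n/a)=1, i.e. a is a unitary divisor of 34.
Complemented elements: 1, 2, 17, 34
Count: 4


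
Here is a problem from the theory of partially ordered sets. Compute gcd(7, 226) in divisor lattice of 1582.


In a divisor lattice, meet = gcd (greatest common divisor).
By Euclidean algorithm or factoring: gcd(7,226) = 1


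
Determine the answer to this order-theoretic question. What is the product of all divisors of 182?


Divisors of 182: [1, 2, 7, 13, 14, 26, 91, 182]
Product = n^(d(n)/2) = 182^(8/2)
Product = 1097199376


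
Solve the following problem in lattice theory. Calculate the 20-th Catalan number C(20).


C(n) = C(2n, n) / (n+1).
C(40, 20) = 137846528820
C(20) = 137846528820 / 21 = 6564120420


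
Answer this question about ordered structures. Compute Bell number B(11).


B(n) = number of set partitions of an n-element set.
B(n) satisfies the recurrence: B(n+1) = sum_k C(n,k)*B(k).
B(11) = 678570


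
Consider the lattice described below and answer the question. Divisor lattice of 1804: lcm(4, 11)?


Join=lcm.
gcd(4,11)=1
lcm=44


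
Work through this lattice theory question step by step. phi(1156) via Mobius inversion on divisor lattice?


phi(n) = n * prod_{p|n} (1 - 1/p).
Prime divisors of 1156: [2, 17]
phi(1156) = 1156 * (1 - 1/2) * (1 - 1/17)
phi(1156) = 544


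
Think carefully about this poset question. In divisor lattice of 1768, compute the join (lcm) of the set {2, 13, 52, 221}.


In a divisor lattice, join = lcm (least common multiple).
Compute lcm iteratively: start with first element, then lcm(current, next).
Elements: [2, 13, 52, 221]
lcm(2,13) = 26
lcm(26,52) = 52
lcm(52,221) = 884
Final lcm = 884


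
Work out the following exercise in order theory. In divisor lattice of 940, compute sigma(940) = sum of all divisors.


sigma(n) = sum of divisors.
Divisors of 940: [1, 2, 4, 5, 10, 20, 47, 94, 188, 235, 470, 940]
Sum = 2016


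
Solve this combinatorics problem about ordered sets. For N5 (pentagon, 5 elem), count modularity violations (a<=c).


Modular law: if a <= c then a v (b ^ c) = (a v b) ^ c.
Check all triples (a,b,c) with a <= c among 5 elements.
  e.g. a=a, b=c, c=b: lhs=a != rhs=b
Total violating triples: 1


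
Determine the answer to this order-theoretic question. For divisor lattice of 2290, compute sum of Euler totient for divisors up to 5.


Divisors of 2290 up to 5: [1, 2, 5]
phi values: [1, 1, 4]
Sum = 6


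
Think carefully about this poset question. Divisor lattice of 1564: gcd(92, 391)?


Meet=gcd.
gcd(92,391)=23


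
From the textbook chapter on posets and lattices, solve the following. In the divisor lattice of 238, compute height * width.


Height = length of longest chain minus 1; width = size of largest antichain.
A maximum chain: 1 | 17 | 119 | 238  (height 3).
A maximum antichain: {2, 7, 17}  (width 3).
Product = 3 * 3 = 9


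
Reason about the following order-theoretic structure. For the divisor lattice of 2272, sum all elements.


sigma(n) = sum of divisors.
Divisors of 2272: [1, 2, 4, 8, 16, 32, 71, 142, 284, 568, 1136, 2272]
Sum = 4536


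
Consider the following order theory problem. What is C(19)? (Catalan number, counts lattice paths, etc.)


C(n) = C(2n, n) / (n+1).
C(38, 19) = 35345263800
C(19) = 35345263800 / 20 = 1767263190


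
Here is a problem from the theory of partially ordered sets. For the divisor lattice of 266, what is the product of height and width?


Height = length of longest chain minus 1; width = size of largest antichain.
A maximum chain: 1 | 19 | 133 | 266  (height 3).
A maximum antichain: {2, 7, 19}  (width 3).
Product = 3 * 3 = 9


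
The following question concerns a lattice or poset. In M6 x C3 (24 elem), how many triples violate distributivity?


Distributive law: a ^ (b v c) = (a ^ b) v (a ^ c).
Check all 24^3 = 13824 ordered triples (a,b,c).
  e.g. a=(a1,0), b=(a2,0), c=(a3,0): lhs=(a1,0) != rhs=(0,0)
  e.g. a=(a1,0), b=(a2,0), c=(a3,1): lhs=(a1,0) != rhs=(0,0)
Total violating triples: 3240


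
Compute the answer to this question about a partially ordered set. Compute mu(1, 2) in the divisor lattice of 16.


In a divisor lattice, mu(a,b) = mu(b/a) where mu is the classical Mobius function.
b/a = 2/1 = 2
Prime factorization of 2: primes [2]
2 is squarefree with 1 prime factor(s), so mu(2) = (-1)^1 = -1


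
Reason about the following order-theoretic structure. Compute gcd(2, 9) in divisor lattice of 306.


In a divisor lattice, meet = gcd (greatest common divisor).
By Euclidean algorithm or factoring: gcd(2,9) = 1


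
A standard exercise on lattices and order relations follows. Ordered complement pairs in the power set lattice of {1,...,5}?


Complement pair (a,b): a meet b = bottom, a join b = top.
Here: A intersect B = {} and A union B = {1,...,5}.
Pairs found: ({},{1,2,3,4,5}), ({1},{2,3,4,5}), ({2},{1,3,4,5}), ({3},{1,2,4,5}), ... (28 more)
Total ordered pairs: 32


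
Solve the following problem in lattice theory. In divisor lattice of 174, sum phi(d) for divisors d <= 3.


Divisors of 174 up to 3: [1, 2, 3]
phi values: [1, 1, 2]
Sum = 4


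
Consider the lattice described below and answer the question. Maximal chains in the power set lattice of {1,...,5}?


A maximal chain goes from the minimum element to a maximal element via cover relations.
Counting all min-to-max paths in the cover graph.
Total maximal chains: 120


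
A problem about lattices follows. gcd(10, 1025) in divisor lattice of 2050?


Meet=gcd.
gcd(10,1025)=5


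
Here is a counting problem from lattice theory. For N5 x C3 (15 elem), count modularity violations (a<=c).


Modular law: if a <= c then a v (b ^ c) = (a v b) ^ c.
Check all triples (a,b,c) with a <= c among 15 elements.
  e.g. a=(a,0), b=(c,0), c=(b,0): lhs=(a,0) != rhs=(b,0)
  e.g. a=(a,0), b=(c,1), c=(b,0): lhs=(a,0) != rhs=(b,0)
Total violating triples: 18


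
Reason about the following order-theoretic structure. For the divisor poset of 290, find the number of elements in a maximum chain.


A chain is a totally ordered subset; we count the number of elements in a maximum chain.
Compute, for each element x, the size of the longest chain ending at x:
  1: 1
  2: 2
  5: 2
  29: 2
  10: 3
  58: 3
  ...
A maximum chain: 1 < 2 < 10 < 290
Number of elements in the longest chain: 4


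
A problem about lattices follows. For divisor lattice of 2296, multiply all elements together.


Divisors of 2296: [1, 2, 4, 7, 8, 14, 28, 41, 56, 82, 164, 287, 328, 574, 1148, 2296]
Product = n^(d(n)/2) = 2296^(16/2)
Product = 772280501280116853950119936


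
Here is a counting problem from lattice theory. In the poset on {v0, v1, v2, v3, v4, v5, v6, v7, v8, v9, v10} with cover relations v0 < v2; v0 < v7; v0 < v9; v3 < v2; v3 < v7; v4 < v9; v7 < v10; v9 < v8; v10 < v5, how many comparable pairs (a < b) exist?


A comparable pair {a,b} has a < b or b < a in the order.
Count unordered pairs where one element is strictly below the other.
Examples: {v0,v2}, {v0,v5}, {v0,v7}, {v0,v8}, ...
Total comparable pairs: 16


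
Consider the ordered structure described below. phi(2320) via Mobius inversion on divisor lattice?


phi(n) = n * prod_{p|n} (1 - 1/p).
Prime divisors of 2320: [2, 5, 29]
phi(2320) = 2320 * (1 - 1/2) * (1 - 1/5) * (1 - 1/29)
phi(2320) = 896


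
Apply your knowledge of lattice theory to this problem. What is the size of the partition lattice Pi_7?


B(n) = number of set partitions of an n-element set.
B(n) satisfies the recurrence: B(n+1) = sum_k C(n,k)*B(k).
B(7) = 877


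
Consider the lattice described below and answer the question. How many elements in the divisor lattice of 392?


Divisors of 392: [1, 2, 4, 7, 8, 14, 28, 49, 56, 98, 196, 392]
Count: 12


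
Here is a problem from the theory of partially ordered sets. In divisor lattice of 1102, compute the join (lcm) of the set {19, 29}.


In a divisor lattice, join = lcm (least common multiple).
Compute lcm iteratively: start with first element, then lcm(current, next).
Elements: [19, 29]
lcm(19,29) = 551
Final lcm = 551


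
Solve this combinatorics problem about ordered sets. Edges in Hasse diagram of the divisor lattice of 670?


A cover relation a -< b holds when a < b with no c strictly between.
Cover relations:
  1 -< 2
  1 -< 5
  1 -< 67
  2 -< 10
  2 -< 134
  5 -< 10
  5 -< 335
  10 -< 670
  ...4 more
Total: 12


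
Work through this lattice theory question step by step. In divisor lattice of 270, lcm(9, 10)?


Join=lcm.
gcd(9,10)=1
lcm=90


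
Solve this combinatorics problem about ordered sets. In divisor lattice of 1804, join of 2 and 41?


In a divisor lattice, join = lcm (least common multiple).
gcd(2,41) = 1
lcm(2,41) = 2*41/gcd = 82/1 = 82


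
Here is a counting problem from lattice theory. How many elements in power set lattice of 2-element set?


Power set = 2^n.
2^2 = 4


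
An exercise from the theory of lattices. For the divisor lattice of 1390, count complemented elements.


An element a is complemented if some b has a meet b = bottom, a join b = top.
a is complemented iff gcd(a, n/a)=1, i.e. a is a unitary divisor of 1390.
Complemented elements: 1, 2, 5, 10, 139, 278, ... (2 more)
Count: 8


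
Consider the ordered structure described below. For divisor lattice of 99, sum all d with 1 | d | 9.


Interval [1,9] in divisors of 99: [1, 3, 9]
Sum = 13


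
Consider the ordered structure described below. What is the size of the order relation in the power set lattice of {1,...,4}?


The order relation is {(a,b) : a <= b}, reflexive so it includes (a,a).
Examples: ({},{}), ({},{1,2}), ({},{1,2,3}), ({},{1,2,3,4}), ({},{1,2,4}), ...
Total ordered pairs: 81


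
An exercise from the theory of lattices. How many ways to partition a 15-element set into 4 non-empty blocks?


S(n,k) = k*S(n-1,k) + S(n-1,k-1).
S(14,4) = 10391745, S(14,3) = 788970
S(15,4) = 4*10391745 + 788970 = 41566980 + 788970
S(15,4) = 42355950


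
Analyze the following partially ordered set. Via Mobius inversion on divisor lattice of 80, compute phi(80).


phi(n) = n * prod_{p|n} (1 - 1/p).
Prime divisors of 80: [2, 5]
phi(80) = 80 * (1 - 1/2) * (1 - 1/5)
phi(80) = 32


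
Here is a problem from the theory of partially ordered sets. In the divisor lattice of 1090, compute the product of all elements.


Divisors of 1090: [1, 2, 5, 10, 109, 218, 545, 1090]
Product = n^(d(n)/2) = 1090^(8/2)
Product = 1411581610000


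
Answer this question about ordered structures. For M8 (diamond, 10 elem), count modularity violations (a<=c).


Modular law: if a <= c then a v (b ^ c) = (a v b) ^ c.
Check all triples (a,b,c) with a <= c among 10 elements.
This lattice is modular (diamonds M_m and their chain-products are modular).
Total violating triples: 0


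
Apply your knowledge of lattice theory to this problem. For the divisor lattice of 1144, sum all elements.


sigma(n) = sum of divisors.
Divisors of 1144: [1, 2, 4, 8, 11, 13, 22, 26, 44, 52, 88, 104, 143, 286, 572, 1144]
Sum = 2520


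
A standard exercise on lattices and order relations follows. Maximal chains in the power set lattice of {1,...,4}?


A maximal chain goes from the minimum element to a maximal element via cover relations.
Counting all min-to-max paths in the cover graph.
Total maximal chains: 24


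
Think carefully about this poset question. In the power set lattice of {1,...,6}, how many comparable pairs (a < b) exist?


A comparable pair {a,b} has a < b or b < a in the order.
Count unordered pairs where one element is strictly below the other.
Examples: {{},{1}}, {{},{2}}, {{},{3}}, {{},{4}}, ...
Total comparable pairs: 665


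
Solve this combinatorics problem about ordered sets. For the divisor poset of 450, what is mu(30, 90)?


In a divisor lattice, mu(a,b) = mu(b/a) where mu is the classical Mobius function.
b/a = 90/30 = 3
Prime factorization of 3: primes [3]
3 is squarefree with 1 prime factor(s), so mu(3) = (-1)^1 = -1


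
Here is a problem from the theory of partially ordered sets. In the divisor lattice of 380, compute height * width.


Height = length of longest chain minus 1; width = size of largest antichain.
A maximum chain: 1 | 19 | 95 | 190 | 380  (height 4).
A maximum antichain: {4, 10, 38, 95}  (width 4).
Product = 4 * 4 = 16


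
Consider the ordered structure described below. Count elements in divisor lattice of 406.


Divisors of 406: [1, 2, 7, 14, 29, 58, 203, 406]
Count: 8


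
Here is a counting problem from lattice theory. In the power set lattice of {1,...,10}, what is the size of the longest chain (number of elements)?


A chain is a totally ordered subset; we count the number of elements in a maximum chain.
Compute, for each element x, the size of the longest chain ending at x:
  {}: 1
  {1}: 2
  {2}: 2
  {3}: 2
  {4}: 2
  {5}: 2
  ...
A maximum chain: {} < {1} < {1,2} < {1,2,3} < {1,2,3,4} < {1,2,3,4,5} < {1,2,3,4,5,6} < {1,2,3,4,5,6,7} < {1,2,3,4,5,6,7,8} < {1,2,3,4,5,6,7,8,9} < {1,2,3,4,5,6,7,8,9,10}
Number of elements in the longest chain: 11


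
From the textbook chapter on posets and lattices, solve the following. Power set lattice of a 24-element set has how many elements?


Power set = 2^n.
2^24 = 16777216


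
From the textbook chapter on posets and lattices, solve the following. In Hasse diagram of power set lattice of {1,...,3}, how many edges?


A cover relation a -< b holds when a < b with no c strictly between.
Cover relations:
  {} -< {1}
  {} -< {2}
  {} -< {3}
  {1} -< {1,2}
  {1} -< {1,3}
  {2} -< {1,2}
  {2} -< {2,3}
  {3} -< {1,3}
  ...4 more
Total: 12


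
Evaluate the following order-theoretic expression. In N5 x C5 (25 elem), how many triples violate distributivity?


Distributive law: a ^ (b v c) = (a ^ b) v (a ^ c).
Check all 25^3 = 15625 ordered triples (a,b,c).
  e.g. a=(b,0), b=(a,0), c=(c,0): lhs=(b,0) != rhs=(a,0)
  e.g. a=(b,0), b=(a,0), c=(c,1): lhs=(b,0) != rhs=(a,0)
Total violating triples: 250


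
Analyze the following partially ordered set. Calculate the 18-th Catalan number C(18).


C(n) = C(2n, n) / (n+1).
C(36, 18) = 9075135300
C(18) = 9075135300 / 19 = 477638700


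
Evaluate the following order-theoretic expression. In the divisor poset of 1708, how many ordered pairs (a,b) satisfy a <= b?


The order relation is {(a,b) : a <= b}, reflexive so it includes (a,a).
Examples: (1,1), (1,122), (1,14), (1,1708), (1,2), ...
Total ordered pairs: 54


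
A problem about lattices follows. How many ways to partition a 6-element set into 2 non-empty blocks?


S(n,k) = k*S(n-1,k) + S(n-1,k-1).
S(5,2) = 15, S(5,1) = 1
S(6,2) = 2*15 + 1 = 30 + 1
S(6,2) = 31


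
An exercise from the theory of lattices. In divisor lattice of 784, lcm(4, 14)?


Join=lcm.
gcd(4,14)=2
lcm=28


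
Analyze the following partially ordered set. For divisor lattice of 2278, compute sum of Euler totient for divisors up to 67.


Divisors of 2278 up to 67: [1, 2, 17, 34, 67]
phi values: [1, 1, 16, 16, 66]
Sum = 100


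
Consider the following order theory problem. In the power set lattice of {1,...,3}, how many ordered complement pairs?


Complement pair (a,b): a meet b = bottom, a join b = top.
Here: A intersect B = {} and A union B = {1,...,3}.
Pairs found: ({},{1,2,3}), ({1},{2,3}), ({2},{1,3}), ({3},{1,2}), ... (4 more)
Total ordered pairs: 8


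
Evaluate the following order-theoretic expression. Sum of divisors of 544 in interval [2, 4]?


Interval [2,4] in divisors of 544: [2, 4]
Sum = 6


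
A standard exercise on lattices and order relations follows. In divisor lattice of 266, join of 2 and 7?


In a divisor lattice, join = lcm (least common multiple).
gcd(2,7) = 1
lcm(2,7) = 2*7/gcd = 14/1 = 14


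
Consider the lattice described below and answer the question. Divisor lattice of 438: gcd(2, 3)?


Meet=gcd.
gcd(2,3)=1


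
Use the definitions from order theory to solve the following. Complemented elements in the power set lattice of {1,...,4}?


An element a is complemented if some b has a meet b = bottom, a join b = top.
every subset A has complement S\A, so all elements are complemented.
Complemented elements: {}, {1}, {2}, {3}, {4}, {1,2}, ... (10 more)
Count: 16


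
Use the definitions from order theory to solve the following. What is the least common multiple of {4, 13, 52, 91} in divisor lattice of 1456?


In a divisor lattice, join = lcm (least common multiple).
Compute lcm iteratively: start with first element, then lcm(current, next).
Elements: [4, 13, 52, 91]
lcm(4,13) = 52
lcm(52,52) = 52
lcm(52,91) = 364
Final lcm = 364


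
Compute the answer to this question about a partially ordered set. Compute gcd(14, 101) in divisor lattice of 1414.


In a divisor lattice, meet = gcd (greatest common divisor).
By Euclidean algorithm or factoring: gcd(14,101) = 1


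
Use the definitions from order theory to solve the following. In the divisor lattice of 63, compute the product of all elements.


Divisors of 63: [1, 3, 7, 9, 21, 63]
Product = n^(d(n)/2) = 63^(6/2)
Product = 250047


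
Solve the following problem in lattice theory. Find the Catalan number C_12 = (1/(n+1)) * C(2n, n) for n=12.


C(n) = C(2n, n) / (n+1).
C(24, 12) = 2704156
C(12) = 2704156 / 13 = 208012


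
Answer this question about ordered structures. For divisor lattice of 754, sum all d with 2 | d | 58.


Interval [2,58] in divisors of 754: [2, 58]
Sum = 60


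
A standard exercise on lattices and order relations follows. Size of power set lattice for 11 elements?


Power set = 2^n.
2^11 = 2048


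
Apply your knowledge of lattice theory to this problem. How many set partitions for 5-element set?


B(n) = number of set partitions of an n-element set.
B(n) satisfies the recurrence: B(n+1) = sum_k C(n,k)*B(k).
B(5) = 52


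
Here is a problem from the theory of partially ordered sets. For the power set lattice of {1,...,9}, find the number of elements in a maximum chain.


A chain is a totally ordered subset; we count the number of elements in a maximum chain.
Compute, for each element x, the size of the longest chain ending at x:
  {}: 1
  {1}: 2
  {2}: 2
  {3}: 2
  {4}: 2
  {5}: 2
  ...
A maximum chain: {} < {1} < {1,2} < {1,2,3} < {1,2,3,4} < {1,2,3,4,5} < {1,2,3,4,5,6} < {1,2,3,4,5,6,7} < {1,2,3,4,5,6,7,8} < {1,2,3,4,5,6,7,8,9}
Number of elements in the longest chain: 10


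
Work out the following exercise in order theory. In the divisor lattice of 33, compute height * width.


Height = length of longest chain minus 1; width = size of largest antichain.
A maximum chain: 1 | 11 | 33  (height 2).
A maximum antichain: {3, 11}  (width 2).
Product = 2 * 2 = 4


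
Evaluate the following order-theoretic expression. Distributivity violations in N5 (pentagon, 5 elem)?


Distributive law: a ^ (b v c) = (a ^ b) v (a ^ c).
Check all 5^3 = 125 ordered triples (a,b,c).
  e.g. a=b, b=a, c=c: lhs=b != rhs=a
  e.g. a=b, b=c, c=a: lhs=b != rhs=a
Total violating triples: 2


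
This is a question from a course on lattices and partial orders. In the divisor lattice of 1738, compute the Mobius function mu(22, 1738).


In a divisor lattice, mu(a,b) = mu(b/a) where mu is the classical Mobius function.
b/a = 1738/22 = 79
Prime factorization of 79: primes [79]
79 is squarefree with 1 prime factor(s), so mu(79) = (-1)^1 = -1


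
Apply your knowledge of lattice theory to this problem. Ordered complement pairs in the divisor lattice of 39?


Complement pair (a,b): a meet b = bottom, a join b = top.
Here: gcd(a,b)=1 and lcm(a,b)=39, i.e. a*b=39 with a,b coprime.
Pairs found: (1,39), (3,13), (13,3), (39,1)
Total ordered pairs: 4


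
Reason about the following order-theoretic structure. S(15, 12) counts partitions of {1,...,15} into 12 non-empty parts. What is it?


S(n,k) = k*S(n-1,k) + S(n-1,k-1).
S(14,12) = 3367, S(14,11) = 66066
S(15,12) = 12*3367 + 66066 = 40404 + 66066
S(15,12) = 106470


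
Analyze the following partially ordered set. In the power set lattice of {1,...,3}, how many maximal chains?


A maximal chain goes from the minimum element to a maximal element via cover relations.
Counting all min-to-max paths in the cover graph.
Total maximal chains: 6


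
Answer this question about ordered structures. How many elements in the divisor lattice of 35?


Divisors of 35: [1, 5, 7, 35]
Count: 4


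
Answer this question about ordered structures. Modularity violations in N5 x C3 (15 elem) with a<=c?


Modular law: if a <= c then a v (b ^ c) = (a v b) ^ c.
Check all triples (a,b,c) with a <= c among 15 elements.
  e.g. a=(a,0), b=(c,0), c=(b,0): lhs=(a,0) != rhs=(b,0)
  e.g. a=(a,0), b=(c,1), c=(b,0): lhs=(a,0) != rhs=(b,0)
Total violating triples: 18


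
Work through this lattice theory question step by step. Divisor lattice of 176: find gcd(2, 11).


In a divisor lattice, meet = gcd (greatest common divisor).
By Euclidean algorithm or factoring: gcd(2,11) = 1


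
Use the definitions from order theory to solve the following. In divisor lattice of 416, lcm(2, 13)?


Join=lcm.
gcd(2,13)=1
lcm=26


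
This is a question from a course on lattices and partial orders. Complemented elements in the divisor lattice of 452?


An element a is complemented if some b has a meet b = bottom, a join b = top.
a is complemented iff gcd(a, n/a)=1, i.e. a is a unitary divisor of 452.
Complemented elements: 1, 4, 113, 452
Count: 4


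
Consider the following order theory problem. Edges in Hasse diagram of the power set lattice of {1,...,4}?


A cover relation a -< b holds when a < b with no c strictly between.
Cover relations:
  {} -< {1}
  {} -< {2}
  {} -< {3}
  {} -< {4}
  {1} -< {1,2}
  {1} -< {1,3}
  {1} -< {1,4}
  {2} -< {1,2}
  ...24 more
Total: 32


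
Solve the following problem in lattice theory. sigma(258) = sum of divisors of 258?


sigma(n) = sum of divisors.
Divisors of 258: [1, 2, 3, 6, 43, 86, 129, 258]
Sum = 528


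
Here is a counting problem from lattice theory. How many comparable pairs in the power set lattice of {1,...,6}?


A comparable pair {a,b} has a < b or b < a in the order.
Count unordered pairs where one element is strictly below the other.
Examples: {{},{1}}, {{},{2}}, {{},{3}}, {{},{4}}, ...
Total comparable pairs: 665


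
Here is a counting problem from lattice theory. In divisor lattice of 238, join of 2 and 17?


In a divisor lattice, join = lcm (least common multiple).
gcd(2,17) = 1
lcm(2,17) = 2*17/gcd = 34/1 = 34


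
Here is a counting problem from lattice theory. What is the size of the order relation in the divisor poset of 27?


The order relation is {(a,b) : a <= b}, reflexive so it includes (a,a).
Examples: (1,1), (1,27), (1,3), (1,9), (27,27), ...
Total ordered pairs: 10


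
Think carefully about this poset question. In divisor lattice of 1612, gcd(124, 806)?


Meet=gcd.
gcd(124,806)=62


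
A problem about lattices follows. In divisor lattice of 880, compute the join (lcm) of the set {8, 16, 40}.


In a divisor lattice, join = lcm (least common multiple).
Compute lcm iteratively: start with first element, then lcm(current, next).
Elements: [8, 16, 40]
lcm(8,16) = 16
lcm(16,40) = 80
Final lcm = 80


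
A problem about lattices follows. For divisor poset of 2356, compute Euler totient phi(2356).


phi(n) = n * prod_{p|n} (1 - 1/p).
Prime divisors of 2356: [2, 19, 31]
phi(2356) = 2356 * (1 - 1/2) * (1 - 1/19) * (1 - 1/31)
phi(2356) = 1080


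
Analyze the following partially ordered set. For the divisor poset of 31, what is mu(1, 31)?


In a divisor lattice, mu(a,b) = mu(b/a) where mu is the classical Mobius function.
b/a = 31/1 = 31
Prime factorization of 31: primes [31]
31 is squarefree with 1 prime factor(s), so mu(31) = (-1)^1 = -1


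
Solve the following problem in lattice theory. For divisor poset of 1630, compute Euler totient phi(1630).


phi(n) = n * prod_{p|n} (1 - 1/p).
Prime divisors of 1630: [2, 5, 163]
phi(1630) = 1630 * (1 - 1/2) * (1 - 1/5) * (1 - 1/163)
phi(1630) = 648


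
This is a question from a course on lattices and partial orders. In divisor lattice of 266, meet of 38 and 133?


In a divisor lattice, meet = gcd (greatest common divisor).
By Euclidean algorithm or factoring: gcd(38,133) = 19


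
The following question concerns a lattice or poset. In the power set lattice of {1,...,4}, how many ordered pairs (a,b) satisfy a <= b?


The order relation is {(a,b) : a <= b}, reflexive so it includes (a,a).
Examples: ({},{}), ({},{1,2}), ({},{1,2,3}), ({},{1,2,3,4}), ({},{1,2,4}), ...
Total ordered pairs: 81


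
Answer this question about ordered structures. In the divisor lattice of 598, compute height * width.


Height = length of longest chain minus 1; width = size of largest antichain.
A maximum chain: 1 | 23 | 299 | 598  (height 3).
A maximum antichain: {2, 13, 23}  (width 3).
Product = 3 * 3 = 9


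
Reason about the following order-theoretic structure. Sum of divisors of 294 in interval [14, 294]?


Interval [14,294] in divisors of 294: [14, 42, 98, 294]
Sum = 448


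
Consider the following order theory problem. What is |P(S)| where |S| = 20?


Power set = 2^n.
2^20 = 1048576


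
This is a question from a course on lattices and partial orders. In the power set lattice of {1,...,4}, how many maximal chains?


A maximal chain goes from the minimum element to a maximal element via cover relations.
Counting all min-to-max paths in the cover graph.
Total maximal chains: 24


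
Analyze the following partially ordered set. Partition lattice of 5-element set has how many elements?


B(n) = number of set partitions of an n-element set.
B(n) satisfies the recurrence: B(n+1) = sum_k C(n,k)*B(k).
B(5) = 52


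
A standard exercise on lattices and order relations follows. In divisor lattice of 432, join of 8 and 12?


In a divisor lattice, join = lcm (least common multiple).
gcd(8,12) = 4
lcm(8,12) = 8*12/gcd = 96/4 = 24


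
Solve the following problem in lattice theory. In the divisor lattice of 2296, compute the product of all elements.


Divisors of 2296: [1, 2, 4, 7, 8, 14, 28, 41, 56, 82, 164, 287, 328, 574, 1148, 2296]
Product = n^(d(n)/2) = 2296^(16/2)
Product = 772280501280116853950119936


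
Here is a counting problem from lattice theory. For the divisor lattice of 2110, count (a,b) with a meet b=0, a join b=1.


Complement pair (a,b): a meet b = bottom, a join b = top.
Here: gcd(a,b)=1 and lcm(a,b)=2110, i.e. a*b=2110 with a,b coprime.
Pairs found: (1,2110), (2,1055), (5,422), (10,211), ... (4 more)
Total ordered pairs: 8


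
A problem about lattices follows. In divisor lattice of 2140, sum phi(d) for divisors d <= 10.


Divisors of 2140 up to 10: [1, 2, 4, 5, 10]
phi values: [1, 1, 2, 4, 4]
Sum = 12


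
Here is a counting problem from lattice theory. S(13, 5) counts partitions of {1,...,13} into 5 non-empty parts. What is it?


S(n,k) = k*S(n-1,k) + S(n-1,k-1).
S(12,5) = 1379400, S(12,4) = 611501
S(13,5) = 5*1379400 + 611501 = 6897000 + 611501
S(13,5) = 7508501


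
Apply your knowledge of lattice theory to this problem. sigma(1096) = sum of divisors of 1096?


sigma(n) = sum of divisors.
Divisors of 1096: [1, 2, 4, 8, 137, 274, 548, 1096]
Sum = 2070


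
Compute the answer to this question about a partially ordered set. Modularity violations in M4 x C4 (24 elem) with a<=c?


Modular law: if a <= c then a v (b ^ c) = (a v b) ^ c.
Check all triples (a,b,c) with a <= c among 24 elements.
This lattice is modular (diamonds M_m and their chain-products are modular).
Total violating triples: 0


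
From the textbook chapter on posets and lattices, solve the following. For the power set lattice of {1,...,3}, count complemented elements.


An element a is complemented if some b has a meet b = bottom, a join b = top.
every subset A has complement S\A, so all elements are complemented.
Complemented elements: {}, {1}, {2}, {3}, {1,2}, {1,3}, ... (2 more)
Count: 8


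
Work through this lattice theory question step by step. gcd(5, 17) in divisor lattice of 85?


Meet=gcd.
gcd(5,17)=1


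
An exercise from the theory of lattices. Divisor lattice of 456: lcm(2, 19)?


Join=lcm.
gcd(2,19)=1
lcm=38


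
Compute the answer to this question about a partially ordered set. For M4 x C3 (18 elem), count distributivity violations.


Distributive law: a ^ (b v c) = (a ^ b) v (a ^ c).
Check all 18^3 = 5832 ordered triples (a,b,c).
  e.g. a=(a1,0), b=(a2,0), c=(a3,0): lhs=(a1,0) != rhs=(0,0)
  e.g. a=(a1,0), b=(a2,0), c=(a3,1): lhs=(a1,0) != rhs=(0,0)
Total violating triples: 648


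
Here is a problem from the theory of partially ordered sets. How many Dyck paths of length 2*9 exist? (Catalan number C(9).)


C(n) = C(2n, n) / (n+1).
C(18, 9) = 48620
C(9) = 48620 / 10 = 4862


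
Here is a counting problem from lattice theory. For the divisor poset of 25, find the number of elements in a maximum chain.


A chain is a totally ordered subset; we count the number of elements in a maximum chain.
Compute, for each element x, the size of the longest chain ending at x:
  1: 1
  5: 2
  25: 3
A maximum chain: 1 < 5 < 25
Number of elements in the longest chain: 3


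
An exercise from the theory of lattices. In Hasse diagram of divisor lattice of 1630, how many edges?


A cover relation a -< b holds when a < b with no c strictly between.
Cover relations:
  1 -< 2
  1 -< 5
  1 -< 163
  2 -< 10
  2 -< 326
  5 -< 10
  5 -< 815
  10 -< 1630
  ...4 more
Total: 12


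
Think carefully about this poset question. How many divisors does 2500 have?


Divisors of 2500: [1, 2, 4, 5, 10, 20, 25, 50, 100, 125, 250, 500, 625, 1250, 2500]
Count: 15


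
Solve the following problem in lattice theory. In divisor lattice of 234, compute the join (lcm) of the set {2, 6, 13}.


In a divisor lattice, join = lcm (least common multiple).
Compute lcm iteratively: start with first element, then lcm(current, next).
Elements: [2, 6, 13]
lcm(2,6) = 6
lcm(6,13) = 78
Final lcm = 78


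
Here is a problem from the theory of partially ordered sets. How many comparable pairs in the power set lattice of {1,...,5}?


A comparable pair {a,b} has a < b or b < a in the order.
Count unordered pairs where one element is strictly below the other.
Examples: {{},{1}}, {{},{2}}, {{},{3}}, {{},{4}}, ...
Total comparable pairs: 211


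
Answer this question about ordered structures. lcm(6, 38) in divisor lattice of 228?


Join=lcm.
gcd(6,38)=2
lcm=114


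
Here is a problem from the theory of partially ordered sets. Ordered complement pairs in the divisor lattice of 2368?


Complement pair (a,b): a meet b = bottom, a join b = top.
Here: gcd(a,b)=1 and lcm(a,b)=2368, i.e. a*b=2368 with a,b coprime.
Pairs found: (1,2368), (37,64), (64,37), (2368,1)
Total ordered pairs: 4
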